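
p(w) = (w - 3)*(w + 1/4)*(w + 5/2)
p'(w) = (w - 3)*(w + 1/4) + (w - 3)*(w + 5/2) + (w + 1/4)*(w + 5/2) = 3*w^2 - w/2 - 61/8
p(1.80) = -10.58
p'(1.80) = 1.20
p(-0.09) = -1.19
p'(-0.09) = -7.56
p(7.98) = 429.53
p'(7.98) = 179.43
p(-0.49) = 1.68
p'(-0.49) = -6.66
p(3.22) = 4.37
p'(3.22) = 21.87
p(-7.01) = -305.18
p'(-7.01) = 143.30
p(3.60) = 14.09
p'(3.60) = 29.46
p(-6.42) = -227.84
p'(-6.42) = 119.23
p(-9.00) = -682.50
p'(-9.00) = 239.88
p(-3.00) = -8.25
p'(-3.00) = 20.88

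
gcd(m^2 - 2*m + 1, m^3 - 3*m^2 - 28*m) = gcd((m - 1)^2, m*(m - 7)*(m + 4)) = 1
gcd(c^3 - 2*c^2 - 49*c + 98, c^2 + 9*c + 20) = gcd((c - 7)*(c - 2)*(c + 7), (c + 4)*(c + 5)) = 1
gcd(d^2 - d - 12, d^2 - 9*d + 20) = d - 4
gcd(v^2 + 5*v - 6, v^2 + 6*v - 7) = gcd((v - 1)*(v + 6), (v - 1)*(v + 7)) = v - 1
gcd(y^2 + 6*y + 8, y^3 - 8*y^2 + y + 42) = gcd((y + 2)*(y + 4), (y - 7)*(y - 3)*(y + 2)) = y + 2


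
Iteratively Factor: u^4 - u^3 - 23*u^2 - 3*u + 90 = (u - 5)*(u^3 + 4*u^2 - 3*u - 18) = (u - 5)*(u + 3)*(u^2 + u - 6) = (u - 5)*(u + 3)^2*(u - 2)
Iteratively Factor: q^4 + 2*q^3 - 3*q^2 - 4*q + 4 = (q + 2)*(q^3 - 3*q + 2) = (q - 1)*(q + 2)*(q^2 + q - 2) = (q - 1)*(q + 2)^2*(q - 1)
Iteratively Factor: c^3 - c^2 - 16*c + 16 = (c - 4)*(c^2 + 3*c - 4) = (c - 4)*(c + 4)*(c - 1)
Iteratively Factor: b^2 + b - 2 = (b - 1)*(b + 2)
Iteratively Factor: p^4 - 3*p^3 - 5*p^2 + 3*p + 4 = (p + 1)*(p^3 - 4*p^2 - p + 4) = (p - 4)*(p + 1)*(p^2 - 1) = (p - 4)*(p - 1)*(p + 1)*(p + 1)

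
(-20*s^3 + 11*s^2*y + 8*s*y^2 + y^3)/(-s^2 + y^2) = (20*s^2 + 9*s*y + y^2)/(s + y)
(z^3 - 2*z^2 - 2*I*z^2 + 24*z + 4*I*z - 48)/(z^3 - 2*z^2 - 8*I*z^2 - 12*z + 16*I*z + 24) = (z + 4*I)/(z - 2*I)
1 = 1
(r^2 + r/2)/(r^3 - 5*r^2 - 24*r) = (r + 1/2)/(r^2 - 5*r - 24)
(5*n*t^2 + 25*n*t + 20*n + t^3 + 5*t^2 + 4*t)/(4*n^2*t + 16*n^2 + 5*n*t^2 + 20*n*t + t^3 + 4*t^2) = (5*n*t + 5*n + t^2 + t)/(4*n^2 + 5*n*t + t^2)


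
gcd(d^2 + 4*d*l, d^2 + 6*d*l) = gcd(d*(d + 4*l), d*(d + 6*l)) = d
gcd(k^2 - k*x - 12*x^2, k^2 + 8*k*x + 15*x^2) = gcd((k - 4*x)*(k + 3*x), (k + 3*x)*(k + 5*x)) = k + 3*x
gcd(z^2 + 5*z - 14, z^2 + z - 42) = z + 7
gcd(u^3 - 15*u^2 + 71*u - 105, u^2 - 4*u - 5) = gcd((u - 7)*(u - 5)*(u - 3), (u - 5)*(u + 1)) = u - 5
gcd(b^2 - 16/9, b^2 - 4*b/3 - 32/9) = b + 4/3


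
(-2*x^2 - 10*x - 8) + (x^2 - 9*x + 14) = -x^2 - 19*x + 6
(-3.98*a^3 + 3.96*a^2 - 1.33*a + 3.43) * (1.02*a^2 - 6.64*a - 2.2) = -4.0596*a^5 + 30.4664*a^4 - 18.895*a^3 + 3.6178*a^2 - 19.8492*a - 7.546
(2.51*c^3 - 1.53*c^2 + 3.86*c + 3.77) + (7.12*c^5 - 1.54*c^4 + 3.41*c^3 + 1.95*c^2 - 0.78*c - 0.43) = 7.12*c^5 - 1.54*c^4 + 5.92*c^3 + 0.42*c^2 + 3.08*c + 3.34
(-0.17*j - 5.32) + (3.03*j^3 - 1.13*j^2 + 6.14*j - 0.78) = 3.03*j^3 - 1.13*j^2 + 5.97*j - 6.1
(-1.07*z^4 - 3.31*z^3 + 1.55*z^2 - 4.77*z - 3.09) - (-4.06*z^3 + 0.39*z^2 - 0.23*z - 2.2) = -1.07*z^4 + 0.75*z^3 + 1.16*z^2 - 4.54*z - 0.89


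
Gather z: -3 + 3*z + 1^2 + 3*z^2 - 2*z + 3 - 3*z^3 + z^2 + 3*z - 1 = -3*z^3 + 4*z^2 + 4*z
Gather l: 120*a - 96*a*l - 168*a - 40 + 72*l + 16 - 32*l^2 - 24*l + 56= -48*a - 32*l^2 + l*(48 - 96*a) + 32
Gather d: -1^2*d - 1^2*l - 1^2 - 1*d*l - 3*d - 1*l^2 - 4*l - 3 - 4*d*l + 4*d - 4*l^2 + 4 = -5*d*l - 5*l^2 - 5*l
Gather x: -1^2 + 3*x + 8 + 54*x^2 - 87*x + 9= 54*x^2 - 84*x + 16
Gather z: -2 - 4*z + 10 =8 - 4*z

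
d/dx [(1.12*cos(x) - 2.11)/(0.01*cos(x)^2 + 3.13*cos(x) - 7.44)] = (0.0112*cos(x)^2 - 0.0421999999999998*cos(x) + 1.7285)*sin(x)/(0.0001*cos(x)^4 + 0.0626*cos(x)^3 + 9.6481*cos(x)^2 - 46.5744*cos(x) + 55.3536)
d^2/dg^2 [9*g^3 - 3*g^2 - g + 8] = 54*g - 6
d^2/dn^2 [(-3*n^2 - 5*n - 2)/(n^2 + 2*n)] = 2*(n^3 - 6*n^2 - 12*n - 8)/(n^3*(n^3 + 6*n^2 + 12*n + 8))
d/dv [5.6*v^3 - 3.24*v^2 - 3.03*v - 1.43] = 16.8*v^2 - 6.48*v - 3.03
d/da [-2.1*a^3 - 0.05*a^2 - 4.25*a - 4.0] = -6.3*a^2 - 0.1*a - 4.25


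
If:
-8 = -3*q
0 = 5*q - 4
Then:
No Solution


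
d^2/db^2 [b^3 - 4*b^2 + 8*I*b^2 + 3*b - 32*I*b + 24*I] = 6*b - 8 + 16*I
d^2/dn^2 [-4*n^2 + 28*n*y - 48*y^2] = -8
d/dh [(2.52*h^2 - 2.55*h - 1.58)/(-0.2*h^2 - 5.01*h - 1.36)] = (-13.1352*h^2 - 7.4864*h - 4.4478)/(0.04*h^4 + 2.004*h^3 + 25.6441*h^2 + 13.6272*h + 1.8496)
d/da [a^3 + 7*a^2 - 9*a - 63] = 3*a^2 + 14*a - 9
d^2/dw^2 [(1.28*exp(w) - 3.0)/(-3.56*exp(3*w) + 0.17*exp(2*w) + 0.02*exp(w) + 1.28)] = (-64.888832*exp(6*w) + 344.511168*exp(5*w) - 20.373136*exp(4*w) - 75.9012*exp(3*w) + 124.735368*exp(2*w) - 2.577232*exp(w) - 2.173952)*exp(w)/(45.118016*exp(9*w) - 6.463536*exp(8*w) - 0.451764*exp(7*w) - 48.598913*exp(6*w) + 4.650474*exp(5*w) + 0.435636*exp(4*w) + 17.471992*exp(3*w) - 0.83712*exp(2*w) - 0.098304*exp(w) - 2.097152)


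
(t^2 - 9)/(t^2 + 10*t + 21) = (t - 3)/(t + 7)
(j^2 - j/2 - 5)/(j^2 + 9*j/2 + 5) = (2*j - 5)/(2*j + 5)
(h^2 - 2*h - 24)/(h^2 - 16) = (h - 6)/(h - 4)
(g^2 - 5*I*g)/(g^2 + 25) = g/(g + 5*I)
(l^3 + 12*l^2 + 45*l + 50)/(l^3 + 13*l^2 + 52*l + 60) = (l + 5)/(l + 6)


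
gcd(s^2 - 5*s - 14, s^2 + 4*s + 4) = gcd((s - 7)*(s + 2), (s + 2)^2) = s + 2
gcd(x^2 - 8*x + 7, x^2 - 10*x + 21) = x - 7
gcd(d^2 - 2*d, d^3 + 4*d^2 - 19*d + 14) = d - 2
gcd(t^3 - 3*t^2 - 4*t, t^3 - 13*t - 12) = t^2 - 3*t - 4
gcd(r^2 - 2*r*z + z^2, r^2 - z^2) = -r + z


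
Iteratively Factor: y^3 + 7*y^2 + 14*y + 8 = (y + 2)*(y^2 + 5*y + 4) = (y + 2)*(y + 4)*(y + 1)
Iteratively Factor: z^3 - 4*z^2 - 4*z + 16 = (z - 4)*(z^2 - 4) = (z - 4)*(z + 2)*(z - 2)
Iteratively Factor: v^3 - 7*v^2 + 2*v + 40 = (v + 2)*(v^2 - 9*v + 20) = (v - 4)*(v + 2)*(v - 5)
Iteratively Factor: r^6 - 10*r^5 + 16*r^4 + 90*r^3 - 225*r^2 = (r - 5)*(r^5 - 5*r^4 - 9*r^3 + 45*r^2) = (r - 5)*(r + 3)*(r^4 - 8*r^3 + 15*r^2) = (r - 5)^2*(r + 3)*(r^3 - 3*r^2) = r*(r - 5)^2*(r + 3)*(r^2 - 3*r) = r*(r - 5)^2*(r - 3)*(r + 3)*(r)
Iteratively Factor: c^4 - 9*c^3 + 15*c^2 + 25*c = (c + 1)*(c^3 - 10*c^2 + 25*c) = c*(c + 1)*(c^2 - 10*c + 25) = c*(c - 5)*(c + 1)*(c - 5)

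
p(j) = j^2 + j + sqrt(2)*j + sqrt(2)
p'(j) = 2*j + 1 + sqrt(2)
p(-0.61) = 0.31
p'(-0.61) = 1.19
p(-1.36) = -0.02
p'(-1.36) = -0.31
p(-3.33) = 4.46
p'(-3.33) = -4.25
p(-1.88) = 0.41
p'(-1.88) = -1.35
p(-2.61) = 1.93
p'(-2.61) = -2.81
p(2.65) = 14.83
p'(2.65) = 7.71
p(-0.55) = 0.39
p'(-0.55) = 1.31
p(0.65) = 3.41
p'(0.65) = 3.71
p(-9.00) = 60.69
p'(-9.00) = -15.59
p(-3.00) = 3.17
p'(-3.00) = -3.59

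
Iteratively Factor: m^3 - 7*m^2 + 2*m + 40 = (m + 2)*(m^2 - 9*m + 20) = (m - 4)*(m + 2)*(m - 5)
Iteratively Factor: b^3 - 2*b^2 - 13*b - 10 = (b - 5)*(b^2 + 3*b + 2) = (b - 5)*(b + 1)*(b + 2)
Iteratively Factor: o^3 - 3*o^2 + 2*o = (o - 1)*(o^2 - 2*o) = (o - 2)*(o - 1)*(o)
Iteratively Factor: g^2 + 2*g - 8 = (g + 4)*(g - 2)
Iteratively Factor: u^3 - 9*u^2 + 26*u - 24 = (u - 4)*(u^2 - 5*u + 6) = (u - 4)*(u - 3)*(u - 2)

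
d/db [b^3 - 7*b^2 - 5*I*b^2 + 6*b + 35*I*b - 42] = 3*b^2 - 14*b - 10*I*b + 6 + 35*I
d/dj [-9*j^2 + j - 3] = 1 - 18*j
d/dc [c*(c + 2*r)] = 2*c + 2*r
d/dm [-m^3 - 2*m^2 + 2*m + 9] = -3*m^2 - 4*m + 2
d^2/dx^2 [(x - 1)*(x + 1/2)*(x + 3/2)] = 6*x + 2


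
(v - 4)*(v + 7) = v^2 + 3*v - 28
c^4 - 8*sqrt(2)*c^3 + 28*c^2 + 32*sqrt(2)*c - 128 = (c - 2)*(c + 2)*(c - 4*sqrt(2))^2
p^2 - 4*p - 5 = (p - 5)*(p + 1)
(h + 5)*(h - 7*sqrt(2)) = h^2 - 7*sqrt(2)*h + 5*h - 35*sqrt(2)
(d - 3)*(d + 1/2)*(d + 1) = d^3 - 3*d^2/2 - 4*d - 3/2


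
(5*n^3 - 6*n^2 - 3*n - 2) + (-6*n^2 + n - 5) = 5*n^3 - 12*n^2 - 2*n - 7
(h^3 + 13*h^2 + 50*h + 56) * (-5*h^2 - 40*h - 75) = -5*h^5 - 105*h^4 - 845*h^3 - 3255*h^2 - 5990*h - 4200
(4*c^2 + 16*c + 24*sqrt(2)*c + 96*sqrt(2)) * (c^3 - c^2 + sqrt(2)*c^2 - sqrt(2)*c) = 4*c^5 + 12*c^4 + 28*sqrt(2)*c^4 + 32*c^3 + 84*sqrt(2)*c^3 - 112*sqrt(2)*c^2 + 144*c^2 - 192*c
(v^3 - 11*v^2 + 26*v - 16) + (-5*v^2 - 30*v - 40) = v^3 - 16*v^2 - 4*v - 56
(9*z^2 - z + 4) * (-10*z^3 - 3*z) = -90*z^5 + 10*z^4 - 67*z^3 + 3*z^2 - 12*z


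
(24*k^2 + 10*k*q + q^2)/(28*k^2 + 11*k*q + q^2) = (6*k + q)/(7*k + q)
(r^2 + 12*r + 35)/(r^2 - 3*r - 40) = (r + 7)/(r - 8)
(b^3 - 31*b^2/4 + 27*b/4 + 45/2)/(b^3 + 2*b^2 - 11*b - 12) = (4*b^2 - 19*b - 30)/(4*(b^2 + 5*b + 4))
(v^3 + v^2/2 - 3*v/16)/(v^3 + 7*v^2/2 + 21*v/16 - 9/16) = v/(v + 3)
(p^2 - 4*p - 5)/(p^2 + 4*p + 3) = (p - 5)/(p + 3)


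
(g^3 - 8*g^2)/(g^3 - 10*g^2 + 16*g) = g/(g - 2)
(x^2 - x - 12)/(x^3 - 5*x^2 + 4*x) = (x + 3)/(x*(x - 1))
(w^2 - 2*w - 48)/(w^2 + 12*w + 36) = (w - 8)/(w + 6)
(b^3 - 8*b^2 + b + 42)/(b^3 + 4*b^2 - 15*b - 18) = (b^2 - 5*b - 14)/(b^2 + 7*b + 6)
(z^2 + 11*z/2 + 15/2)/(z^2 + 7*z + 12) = (z + 5/2)/(z + 4)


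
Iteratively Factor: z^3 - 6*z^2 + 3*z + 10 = (z - 2)*(z^2 - 4*z - 5) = (z - 2)*(z + 1)*(z - 5)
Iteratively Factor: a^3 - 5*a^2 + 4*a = (a)*(a^2 - 5*a + 4) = a*(a - 4)*(a - 1)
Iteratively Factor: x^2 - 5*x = (x)*(x - 5)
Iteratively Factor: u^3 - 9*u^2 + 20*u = (u - 4)*(u^2 - 5*u) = (u - 5)*(u - 4)*(u)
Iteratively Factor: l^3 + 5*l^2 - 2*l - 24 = (l + 3)*(l^2 + 2*l - 8) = (l - 2)*(l + 3)*(l + 4)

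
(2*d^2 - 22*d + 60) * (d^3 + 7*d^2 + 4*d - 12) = 2*d^5 - 8*d^4 - 86*d^3 + 308*d^2 + 504*d - 720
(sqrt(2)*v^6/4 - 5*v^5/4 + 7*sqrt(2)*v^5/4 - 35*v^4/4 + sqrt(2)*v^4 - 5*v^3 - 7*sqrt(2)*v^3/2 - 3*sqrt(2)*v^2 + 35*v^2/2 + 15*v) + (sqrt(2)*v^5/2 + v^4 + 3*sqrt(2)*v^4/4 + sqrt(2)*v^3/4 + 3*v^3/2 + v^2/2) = sqrt(2)*v^6/4 - 5*v^5/4 + 9*sqrt(2)*v^5/4 - 31*v^4/4 + 7*sqrt(2)*v^4/4 - 13*sqrt(2)*v^3/4 - 7*v^3/2 - 3*sqrt(2)*v^2 + 18*v^2 + 15*v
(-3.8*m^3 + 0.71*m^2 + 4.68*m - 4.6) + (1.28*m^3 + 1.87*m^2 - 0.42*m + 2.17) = -2.52*m^3 + 2.58*m^2 + 4.26*m - 2.43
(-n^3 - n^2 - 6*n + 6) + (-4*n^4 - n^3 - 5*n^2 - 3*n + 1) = -4*n^4 - 2*n^3 - 6*n^2 - 9*n + 7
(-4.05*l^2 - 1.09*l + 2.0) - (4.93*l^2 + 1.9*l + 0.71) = -8.98*l^2 - 2.99*l + 1.29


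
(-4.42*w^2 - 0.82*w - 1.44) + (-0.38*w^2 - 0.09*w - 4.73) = -4.8*w^2 - 0.91*w - 6.17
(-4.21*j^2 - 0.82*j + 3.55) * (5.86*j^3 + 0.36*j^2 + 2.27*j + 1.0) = -24.6706*j^5 - 6.3208*j^4 + 10.9511*j^3 - 4.7934*j^2 + 7.2385*j + 3.55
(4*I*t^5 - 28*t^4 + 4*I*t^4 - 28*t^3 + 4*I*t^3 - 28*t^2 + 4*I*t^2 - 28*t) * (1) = 4*I*t^5 - 28*t^4 + 4*I*t^4 - 28*t^3 + 4*I*t^3 - 28*t^2 + 4*I*t^2 - 28*t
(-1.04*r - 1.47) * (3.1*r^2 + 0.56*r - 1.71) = -3.224*r^3 - 5.1394*r^2 + 0.9552*r + 2.5137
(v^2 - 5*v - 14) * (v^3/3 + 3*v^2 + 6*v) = v^5/3 + 4*v^4/3 - 41*v^3/3 - 72*v^2 - 84*v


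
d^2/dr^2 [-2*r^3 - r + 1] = -12*r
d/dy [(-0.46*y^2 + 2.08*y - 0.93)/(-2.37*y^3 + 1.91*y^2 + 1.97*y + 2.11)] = (-1.0902*y^4 + 9.8592*y^3 - 11.4913*y^2 + 1.6114*y + 6.2209)/(5.6169*y^6 - 9.0534*y^5 - 5.6897*y^4 - 2.476*y^3 + 11.9411*y^2 + 8.3134*y + 4.4521)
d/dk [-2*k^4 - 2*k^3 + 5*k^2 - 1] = 2*k*(-4*k^2 - 3*k + 5)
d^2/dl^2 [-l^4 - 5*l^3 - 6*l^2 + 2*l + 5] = -12*l^2 - 30*l - 12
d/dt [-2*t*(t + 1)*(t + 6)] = -6*t^2 - 28*t - 12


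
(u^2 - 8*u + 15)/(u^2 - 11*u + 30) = (u - 3)/(u - 6)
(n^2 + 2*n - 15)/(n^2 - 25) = (n - 3)/(n - 5)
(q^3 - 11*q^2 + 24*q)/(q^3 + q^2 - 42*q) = (q^2 - 11*q + 24)/(q^2 + q - 42)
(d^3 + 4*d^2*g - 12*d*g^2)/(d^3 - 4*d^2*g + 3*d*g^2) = (d^2 + 4*d*g - 12*g^2)/(d^2 - 4*d*g + 3*g^2)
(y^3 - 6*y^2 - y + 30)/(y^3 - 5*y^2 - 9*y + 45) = (y + 2)/(y + 3)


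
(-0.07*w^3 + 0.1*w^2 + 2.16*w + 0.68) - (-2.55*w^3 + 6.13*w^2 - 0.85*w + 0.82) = 2.48*w^3 - 6.03*w^2 + 3.01*w - 0.14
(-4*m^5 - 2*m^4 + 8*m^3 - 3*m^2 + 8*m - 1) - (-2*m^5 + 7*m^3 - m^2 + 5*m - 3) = -2*m^5 - 2*m^4 + m^3 - 2*m^2 + 3*m + 2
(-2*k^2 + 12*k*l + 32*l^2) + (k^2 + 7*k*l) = -k^2 + 19*k*l + 32*l^2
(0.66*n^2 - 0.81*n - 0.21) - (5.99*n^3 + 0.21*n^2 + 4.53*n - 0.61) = -5.99*n^3 + 0.45*n^2 - 5.34*n + 0.4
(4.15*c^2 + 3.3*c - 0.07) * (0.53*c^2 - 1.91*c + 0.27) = 2.1995*c^4 - 6.1775*c^3 - 5.2196*c^2 + 1.0247*c - 0.0189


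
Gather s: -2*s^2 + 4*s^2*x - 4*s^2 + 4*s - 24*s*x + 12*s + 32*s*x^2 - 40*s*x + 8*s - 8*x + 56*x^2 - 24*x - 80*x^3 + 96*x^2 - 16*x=s^2*(4*x - 6) + s*(32*x^2 - 64*x + 24) - 80*x^3 + 152*x^2 - 48*x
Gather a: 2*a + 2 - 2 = 2*a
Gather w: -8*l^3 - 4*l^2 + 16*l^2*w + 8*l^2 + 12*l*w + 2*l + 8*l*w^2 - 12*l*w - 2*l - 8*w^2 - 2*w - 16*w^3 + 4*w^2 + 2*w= -8*l^3 + 16*l^2*w + 4*l^2 - 16*w^3 + w^2*(8*l - 4)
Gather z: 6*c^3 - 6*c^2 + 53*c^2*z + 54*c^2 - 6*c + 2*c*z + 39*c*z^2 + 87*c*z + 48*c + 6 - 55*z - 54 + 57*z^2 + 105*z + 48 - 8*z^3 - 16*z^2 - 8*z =6*c^3 + 48*c^2 + 42*c - 8*z^3 + z^2*(39*c + 41) + z*(53*c^2 + 89*c + 42)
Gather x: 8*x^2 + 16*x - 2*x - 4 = 8*x^2 + 14*x - 4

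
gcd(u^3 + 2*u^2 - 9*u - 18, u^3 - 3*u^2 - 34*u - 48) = u^2 + 5*u + 6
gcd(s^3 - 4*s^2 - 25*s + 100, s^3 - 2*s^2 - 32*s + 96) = s - 4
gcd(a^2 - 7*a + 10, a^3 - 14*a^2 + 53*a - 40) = a - 5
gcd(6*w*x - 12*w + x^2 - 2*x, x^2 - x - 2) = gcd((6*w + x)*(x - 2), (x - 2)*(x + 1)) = x - 2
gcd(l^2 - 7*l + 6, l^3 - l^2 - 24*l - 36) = l - 6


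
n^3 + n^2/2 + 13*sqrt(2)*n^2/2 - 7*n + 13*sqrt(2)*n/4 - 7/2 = (n + 1/2)*(n - sqrt(2)/2)*(n + 7*sqrt(2))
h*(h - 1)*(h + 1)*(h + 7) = h^4 + 7*h^3 - h^2 - 7*h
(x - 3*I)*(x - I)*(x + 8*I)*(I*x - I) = I*x^4 - 4*x^3 - I*x^3 + 4*x^2 + 29*I*x^2 + 24*x - 29*I*x - 24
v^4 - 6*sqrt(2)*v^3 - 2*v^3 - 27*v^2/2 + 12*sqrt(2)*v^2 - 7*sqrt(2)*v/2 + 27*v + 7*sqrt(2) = (v - 2)*(v - 7*sqrt(2))*(v + sqrt(2)/2)^2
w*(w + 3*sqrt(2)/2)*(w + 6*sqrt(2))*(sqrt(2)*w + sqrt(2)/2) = sqrt(2)*w^4 + sqrt(2)*w^3/2 + 15*w^3 + 15*w^2/2 + 18*sqrt(2)*w^2 + 9*sqrt(2)*w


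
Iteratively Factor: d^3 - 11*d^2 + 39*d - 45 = (d - 5)*(d^2 - 6*d + 9) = (d - 5)*(d - 3)*(d - 3)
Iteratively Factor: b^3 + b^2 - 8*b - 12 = (b + 2)*(b^2 - b - 6) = (b - 3)*(b + 2)*(b + 2)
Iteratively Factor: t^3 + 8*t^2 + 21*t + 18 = (t + 2)*(t^2 + 6*t + 9) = (t + 2)*(t + 3)*(t + 3)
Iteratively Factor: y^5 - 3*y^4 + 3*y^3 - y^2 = (y - 1)*(y^4 - 2*y^3 + y^2) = y*(y - 1)*(y^3 - 2*y^2 + y) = y*(y - 1)^2*(y^2 - y) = y^2*(y - 1)^2*(y - 1)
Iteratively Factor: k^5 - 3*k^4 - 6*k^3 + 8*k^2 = (k)*(k^4 - 3*k^3 - 6*k^2 + 8*k) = k^2*(k^3 - 3*k^2 - 6*k + 8) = k^2*(k - 1)*(k^2 - 2*k - 8) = k^2*(k - 1)*(k + 2)*(k - 4)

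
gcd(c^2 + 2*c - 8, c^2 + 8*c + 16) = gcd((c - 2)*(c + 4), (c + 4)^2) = c + 4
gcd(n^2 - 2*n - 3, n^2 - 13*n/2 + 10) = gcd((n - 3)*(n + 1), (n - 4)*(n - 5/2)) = 1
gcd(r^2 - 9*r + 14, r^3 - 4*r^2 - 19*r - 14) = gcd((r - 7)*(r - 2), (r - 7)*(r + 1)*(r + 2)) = r - 7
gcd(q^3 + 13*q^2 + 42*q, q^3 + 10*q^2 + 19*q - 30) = q + 6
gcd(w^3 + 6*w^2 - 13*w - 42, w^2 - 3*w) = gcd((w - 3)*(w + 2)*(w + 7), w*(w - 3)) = w - 3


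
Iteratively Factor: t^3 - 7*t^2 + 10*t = (t - 2)*(t^2 - 5*t) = (t - 5)*(t - 2)*(t)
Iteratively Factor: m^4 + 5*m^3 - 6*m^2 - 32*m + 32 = (m - 1)*(m^3 + 6*m^2 - 32) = (m - 1)*(m + 4)*(m^2 + 2*m - 8) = (m - 1)*(m + 4)^2*(m - 2)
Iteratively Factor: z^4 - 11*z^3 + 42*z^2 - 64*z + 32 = (z - 1)*(z^3 - 10*z^2 + 32*z - 32) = (z - 2)*(z - 1)*(z^2 - 8*z + 16) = (z - 4)*(z - 2)*(z - 1)*(z - 4)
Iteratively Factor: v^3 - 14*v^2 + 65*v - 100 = (v - 4)*(v^2 - 10*v + 25) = (v - 5)*(v - 4)*(v - 5)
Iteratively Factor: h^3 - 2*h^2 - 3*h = (h)*(h^2 - 2*h - 3) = h*(h + 1)*(h - 3)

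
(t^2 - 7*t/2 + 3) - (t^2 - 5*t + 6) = 3*t/2 - 3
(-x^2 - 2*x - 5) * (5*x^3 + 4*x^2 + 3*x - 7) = -5*x^5 - 14*x^4 - 36*x^3 - 19*x^2 - x + 35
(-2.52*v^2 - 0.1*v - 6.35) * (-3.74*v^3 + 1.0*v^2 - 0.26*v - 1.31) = 9.4248*v^5 - 2.146*v^4 + 24.3042*v^3 - 3.0228*v^2 + 1.782*v + 8.3185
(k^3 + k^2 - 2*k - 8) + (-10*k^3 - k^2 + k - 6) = -9*k^3 - k - 14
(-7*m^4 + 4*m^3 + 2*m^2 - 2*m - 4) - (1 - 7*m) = -7*m^4 + 4*m^3 + 2*m^2 + 5*m - 5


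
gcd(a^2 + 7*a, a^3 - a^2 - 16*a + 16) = 1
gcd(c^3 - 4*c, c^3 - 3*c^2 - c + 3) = 1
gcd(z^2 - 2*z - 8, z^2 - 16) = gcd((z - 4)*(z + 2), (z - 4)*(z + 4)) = z - 4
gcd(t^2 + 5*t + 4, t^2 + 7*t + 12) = t + 4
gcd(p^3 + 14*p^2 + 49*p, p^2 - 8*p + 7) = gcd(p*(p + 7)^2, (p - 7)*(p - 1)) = 1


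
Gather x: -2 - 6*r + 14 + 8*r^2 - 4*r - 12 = 8*r^2 - 10*r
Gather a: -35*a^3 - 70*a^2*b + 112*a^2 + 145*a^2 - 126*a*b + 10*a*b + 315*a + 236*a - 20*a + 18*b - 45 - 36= -35*a^3 + a^2*(257 - 70*b) + a*(531 - 116*b) + 18*b - 81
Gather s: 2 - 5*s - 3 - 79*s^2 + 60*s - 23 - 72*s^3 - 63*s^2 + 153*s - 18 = -72*s^3 - 142*s^2 + 208*s - 42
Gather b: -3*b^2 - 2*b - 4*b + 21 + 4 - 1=-3*b^2 - 6*b + 24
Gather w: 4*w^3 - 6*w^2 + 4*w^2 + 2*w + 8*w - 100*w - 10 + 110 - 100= 4*w^3 - 2*w^2 - 90*w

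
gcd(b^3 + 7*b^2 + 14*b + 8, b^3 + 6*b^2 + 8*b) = b^2 + 6*b + 8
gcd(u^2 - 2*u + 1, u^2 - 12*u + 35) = 1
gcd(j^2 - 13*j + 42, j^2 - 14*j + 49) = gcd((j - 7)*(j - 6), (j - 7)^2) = j - 7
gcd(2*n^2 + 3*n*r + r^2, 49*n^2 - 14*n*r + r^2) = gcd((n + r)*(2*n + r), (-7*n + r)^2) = 1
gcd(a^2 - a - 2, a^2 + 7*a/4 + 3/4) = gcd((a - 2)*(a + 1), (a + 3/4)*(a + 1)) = a + 1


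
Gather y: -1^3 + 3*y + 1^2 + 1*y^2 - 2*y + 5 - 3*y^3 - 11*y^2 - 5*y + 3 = -3*y^3 - 10*y^2 - 4*y + 8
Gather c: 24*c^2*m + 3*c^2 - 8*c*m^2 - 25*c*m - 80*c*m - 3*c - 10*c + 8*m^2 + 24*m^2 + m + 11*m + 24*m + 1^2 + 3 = c^2*(24*m + 3) + c*(-8*m^2 - 105*m - 13) + 32*m^2 + 36*m + 4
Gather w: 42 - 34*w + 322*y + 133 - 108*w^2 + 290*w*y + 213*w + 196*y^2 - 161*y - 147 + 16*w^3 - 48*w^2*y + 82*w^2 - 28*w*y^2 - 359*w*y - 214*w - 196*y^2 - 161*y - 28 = 16*w^3 + w^2*(-48*y - 26) + w*(-28*y^2 - 69*y - 35)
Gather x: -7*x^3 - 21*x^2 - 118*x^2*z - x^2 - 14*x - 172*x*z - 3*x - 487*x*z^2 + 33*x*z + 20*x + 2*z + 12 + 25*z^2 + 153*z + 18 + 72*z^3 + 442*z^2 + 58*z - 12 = -7*x^3 + x^2*(-118*z - 22) + x*(-487*z^2 - 139*z + 3) + 72*z^3 + 467*z^2 + 213*z + 18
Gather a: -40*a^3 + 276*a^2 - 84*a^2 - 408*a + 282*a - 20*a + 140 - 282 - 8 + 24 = -40*a^3 + 192*a^2 - 146*a - 126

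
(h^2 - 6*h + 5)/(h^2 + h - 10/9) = 9*(h^2 - 6*h + 5)/(9*h^2 + 9*h - 10)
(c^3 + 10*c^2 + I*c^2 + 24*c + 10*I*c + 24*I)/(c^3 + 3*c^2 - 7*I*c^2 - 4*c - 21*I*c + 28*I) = (c^2 + c*(6 + I) + 6*I)/(c^2 - c*(1 + 7*I) + 7*I)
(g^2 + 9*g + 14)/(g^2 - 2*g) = (g^2 + 9*g + 14)/(g*(g - 2))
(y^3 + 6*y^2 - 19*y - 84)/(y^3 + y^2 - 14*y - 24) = (y + 7)/(y + 2)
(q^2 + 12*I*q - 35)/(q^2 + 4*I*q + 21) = (q + 5*I)/(q - 3*I)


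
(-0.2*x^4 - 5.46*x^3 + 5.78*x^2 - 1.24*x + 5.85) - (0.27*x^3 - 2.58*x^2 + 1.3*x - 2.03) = -0.2*x^4 - 5.73*x^3 + 8.36*x^2 - 2.54*x + 7.88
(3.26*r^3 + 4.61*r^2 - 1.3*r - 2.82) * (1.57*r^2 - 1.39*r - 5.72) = 5.1182*r^5 + 2.7063*r^4 - 27.0961*r^3 - 28.9896*r^2 + 11.3558*r + 16.1304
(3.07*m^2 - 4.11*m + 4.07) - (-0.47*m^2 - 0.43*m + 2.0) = 3.54*m^2 - 3.68*m + 2.07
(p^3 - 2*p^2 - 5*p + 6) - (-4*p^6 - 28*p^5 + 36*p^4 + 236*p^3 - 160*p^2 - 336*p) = 4*p^6 + 28*p^5 - 36*p^4 - 235*p^3 + 158*p^2 + 331*p + 6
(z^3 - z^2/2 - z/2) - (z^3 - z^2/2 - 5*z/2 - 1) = 2*z + 1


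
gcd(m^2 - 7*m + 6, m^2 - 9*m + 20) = 1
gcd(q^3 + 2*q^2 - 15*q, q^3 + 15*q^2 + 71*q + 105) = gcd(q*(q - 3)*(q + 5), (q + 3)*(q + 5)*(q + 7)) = q + 5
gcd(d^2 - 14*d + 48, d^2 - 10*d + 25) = 1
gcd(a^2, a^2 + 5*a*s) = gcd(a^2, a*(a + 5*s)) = a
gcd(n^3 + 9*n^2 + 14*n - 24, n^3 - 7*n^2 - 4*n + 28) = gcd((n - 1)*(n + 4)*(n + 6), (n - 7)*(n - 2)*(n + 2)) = 1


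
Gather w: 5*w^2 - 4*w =5*w^2 - 4*w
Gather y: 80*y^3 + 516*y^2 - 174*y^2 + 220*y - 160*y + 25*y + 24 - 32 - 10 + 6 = 80*y^3 + 342*y^2 + 85*y - 12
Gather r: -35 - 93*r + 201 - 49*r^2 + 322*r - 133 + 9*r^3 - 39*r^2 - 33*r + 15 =9*r^3 - 88*r^2 + 196*r + 48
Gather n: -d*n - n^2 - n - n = -n^2 + n*(-d - 2)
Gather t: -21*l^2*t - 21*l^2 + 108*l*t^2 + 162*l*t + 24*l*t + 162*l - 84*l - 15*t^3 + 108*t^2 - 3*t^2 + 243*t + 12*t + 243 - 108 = -21*l^2 + 78*l - 15*t^3 + t^2*(108*l + 105) + t*(-21*l^2 + 186*l + 255) + 135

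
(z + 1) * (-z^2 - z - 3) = -z^3 - 2*z^2 - 4*z - 3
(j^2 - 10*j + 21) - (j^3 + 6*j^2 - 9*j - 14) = -j^3 - 5*j^2 - j + 35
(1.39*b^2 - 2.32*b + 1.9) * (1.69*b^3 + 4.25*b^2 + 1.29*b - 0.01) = 2.3491*b^5 + 1.9867*b^4 - 4.8559*b^3 + 5.0683*b^2 + 2.4742*b - 0.019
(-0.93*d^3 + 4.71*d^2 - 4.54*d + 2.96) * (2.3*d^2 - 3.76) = -2.139*d^5 + 10.833*d^4 - 6.9452*d^3 - 10.9016*d^2 + 17.0704*d - 11.1296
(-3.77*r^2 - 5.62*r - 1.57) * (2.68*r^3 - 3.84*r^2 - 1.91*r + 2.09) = -10.1036*r^5 - 0.584800000000001*r^4 + 24.5739*r^3 + 8.8837*r^2 - 8.7471*r - 3.2813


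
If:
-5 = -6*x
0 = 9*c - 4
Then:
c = 4/9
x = 5/6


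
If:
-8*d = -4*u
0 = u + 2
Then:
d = -1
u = -2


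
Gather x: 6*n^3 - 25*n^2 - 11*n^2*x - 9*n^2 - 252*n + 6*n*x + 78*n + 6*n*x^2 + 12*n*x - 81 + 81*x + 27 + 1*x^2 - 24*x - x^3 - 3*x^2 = 6*n^3 - 34*n^2 - 174*n - x^3 + x^2*(6*n - 2) + x*(-11*n^2 + 18*n + 57) - 54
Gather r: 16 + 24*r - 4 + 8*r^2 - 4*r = 8*r^2 + 20*r + 12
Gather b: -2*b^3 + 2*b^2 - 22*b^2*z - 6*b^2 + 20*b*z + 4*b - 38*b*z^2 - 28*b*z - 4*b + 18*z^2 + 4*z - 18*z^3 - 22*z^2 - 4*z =-2*b^3 + b^2*(-22*z - 4) + b*(-38*z^2 - 8*z) - 18*z^3 - 4*z^2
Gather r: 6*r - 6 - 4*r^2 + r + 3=-4*r^2 + 7*r - 3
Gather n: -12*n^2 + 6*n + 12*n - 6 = -12*n^2 + 18*n - 6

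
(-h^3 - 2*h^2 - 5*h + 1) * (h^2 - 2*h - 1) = -h^5 + 13*h^2 + 3*h - 1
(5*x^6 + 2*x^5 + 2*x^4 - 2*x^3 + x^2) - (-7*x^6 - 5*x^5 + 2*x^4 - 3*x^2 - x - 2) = 12*x^6 + 7*x^5 - 2*x^3 + 4*x^2 + x + 2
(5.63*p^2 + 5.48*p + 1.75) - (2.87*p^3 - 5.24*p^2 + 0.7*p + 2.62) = -2.87*p^3 + 10.87*p^2 + 4.78*p - 0.87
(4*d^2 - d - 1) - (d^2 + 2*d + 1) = 3*d^2 - 3*d - 2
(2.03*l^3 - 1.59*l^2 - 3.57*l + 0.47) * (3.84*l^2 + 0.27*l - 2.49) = 7.7952*l^5 - 5.5575*l^4 - 19.1928*l^3 + 4.8*l^2 + 9.0162*l - 1.1703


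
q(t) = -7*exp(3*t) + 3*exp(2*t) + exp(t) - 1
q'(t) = -21*exp(3*t) + 6*exp(2*t) + exp(t)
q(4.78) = -11784496.30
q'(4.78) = -35396281.64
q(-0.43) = -1.01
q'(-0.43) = -2.59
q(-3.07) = -0.95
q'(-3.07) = 0.06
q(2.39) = -8731.69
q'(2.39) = -26571.20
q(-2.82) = -0.93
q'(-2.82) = 0.08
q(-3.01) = -0.94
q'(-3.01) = 0.06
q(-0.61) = -0.69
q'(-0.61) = -1.05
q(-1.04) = -0.58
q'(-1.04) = 0.18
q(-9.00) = -1.00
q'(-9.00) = 0.00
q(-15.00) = -1.00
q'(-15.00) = 0.00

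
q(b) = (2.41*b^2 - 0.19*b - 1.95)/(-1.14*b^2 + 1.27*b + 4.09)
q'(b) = (2.28*b - 1.27)*(2.41*b^2 - 0.19*b - 1.95)/(-1.14*b^2 + 1.27*b + 4.09)^2 + (4.82*b - 0.19)/(-1.14*b^2 + 1.27*b + 4.09) = (2.8441*b^2 + 15.2678*b + 1.6994)/(1.2996*b^4 - 2.8956*b^3 - 7.7123*b^2 + 10.3886*b + 16.7281)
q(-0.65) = -0.29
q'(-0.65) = -0.91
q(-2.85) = -2.07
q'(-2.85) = -0.24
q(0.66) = -0.23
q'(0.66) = 0.66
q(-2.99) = -2.04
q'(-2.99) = -0.19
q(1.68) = 1.51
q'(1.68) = 3.91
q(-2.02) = -2.64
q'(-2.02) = -1.79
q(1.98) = 3.34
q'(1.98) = 9.45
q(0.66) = -0.23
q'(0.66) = 0.66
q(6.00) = -2.85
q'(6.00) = 0.23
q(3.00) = -8.12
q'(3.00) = 13.12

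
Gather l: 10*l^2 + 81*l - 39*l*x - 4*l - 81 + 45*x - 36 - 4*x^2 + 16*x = 10*l^2 + l*(77 - 39*x) - 4*x^2 + 61*x - 117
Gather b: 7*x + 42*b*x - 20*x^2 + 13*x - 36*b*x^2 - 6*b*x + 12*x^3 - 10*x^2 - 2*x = b*(-36*x^2 + 36*x) + 12*x^3 - 30*x^2 + 18*x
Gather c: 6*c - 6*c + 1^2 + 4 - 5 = 0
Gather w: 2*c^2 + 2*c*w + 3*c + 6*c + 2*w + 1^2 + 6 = 2*c^2 + 9*c + w*(2*c + 2) + 7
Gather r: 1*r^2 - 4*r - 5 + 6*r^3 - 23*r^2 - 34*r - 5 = 6*r^3 - 22*r^2 - 38*r - 10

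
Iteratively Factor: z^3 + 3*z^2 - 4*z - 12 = (z + 3)*(z^2 - 4) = (z + 2)*(z + 3)*(z - 2)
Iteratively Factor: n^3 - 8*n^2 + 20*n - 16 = (n - 2)*(n^2 - 6*n + 8) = (n - 2)^2*(n - 4)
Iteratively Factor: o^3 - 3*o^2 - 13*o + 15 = (o - 5)*(o^2 + 2*o - 3) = (o - 5)*(o - 1)*(o + 3)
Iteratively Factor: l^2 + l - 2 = (l + 2)*(l - 1)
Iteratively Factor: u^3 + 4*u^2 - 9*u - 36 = (u + 3)*(u^2 + u - 12) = (u - 3)*(u + 3)*(u + 4)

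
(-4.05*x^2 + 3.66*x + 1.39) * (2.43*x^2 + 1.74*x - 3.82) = -9.8415*x^4 + 1.8468*x^3 + 25.2171*x^2 - 11.5626*x - 5.3098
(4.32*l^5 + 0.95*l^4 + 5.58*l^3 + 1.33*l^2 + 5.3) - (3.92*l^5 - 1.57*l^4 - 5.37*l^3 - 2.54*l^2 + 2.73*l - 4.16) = 0.4*l^5 + 2.52*l^4 + 10.95*l^3 + 3.87*l^2 - 2.73*l + 9.46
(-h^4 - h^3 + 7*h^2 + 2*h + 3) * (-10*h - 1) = 10*h^5 + 11*h^4 - 69*h^3 - 27*h^2 - 32*h - 3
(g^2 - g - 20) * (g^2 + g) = g^4 - 21*g^2 - 20*g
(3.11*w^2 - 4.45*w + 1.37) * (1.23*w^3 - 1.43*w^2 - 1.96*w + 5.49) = 3.8253*w^5 - 9.9208*w^4 + 1.953*w^3 + 23.8368*w^2 - 27.1157*w + 7.5213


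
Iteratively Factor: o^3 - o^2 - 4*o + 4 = (o + 2)*(o^2 - 3*o + 2) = (o - 2)*(o + 2)*(o - 1)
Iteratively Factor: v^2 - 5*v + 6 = (v - 3)*(v - 2)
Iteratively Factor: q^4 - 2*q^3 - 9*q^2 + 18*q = (q + 3)*(q^3 - 5*q^2 + 6*q) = (q - 2)*(q + 3)*(q^2 - 3*q) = (q - 3)*(q - 2)*(q + 3)*(q)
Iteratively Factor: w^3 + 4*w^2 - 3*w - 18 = (w - 2)*(w^2 + 6*w + 9) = (w - 2)*(w + 3)*(w + 3)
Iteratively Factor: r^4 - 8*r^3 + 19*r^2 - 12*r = (r - 1)*(r^3 - 7*r^2 + 12*r) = (r - 4)*(r - 1)*(r^2 - 3*r) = (r - 4)*(r - 3)*(r - 1)*(r)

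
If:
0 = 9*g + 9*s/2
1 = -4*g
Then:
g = -1/4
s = 1/2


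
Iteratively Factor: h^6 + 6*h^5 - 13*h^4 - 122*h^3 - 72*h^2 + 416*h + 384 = (h + 4)*(h^5 + 2*h^4 - 21*h^3 - 38*h^2 + 80*h + 96) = (h - 4)*(h + 4)*(h^4 + 6*h^3 + 3*h^2 - 26*h - 24) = (h - 4)*(h + 1)*(h + 4)*(h^3 + 5*h^2 - 2*h - 24) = (h - 4)*(h - 2)*(h + 1)*(h + 4)*(h^2 + 7*h + 12) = (h - 4)*(h - 2)*(h + 1)*(h + 4)^2*(h + 3)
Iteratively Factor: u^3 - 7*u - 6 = (u - 3)*(u^2 + 3*u + 2) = (u - 3)*(u + 1)*(u + 2)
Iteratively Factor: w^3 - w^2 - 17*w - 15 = (w + 1)*(w^2 - 2*w - 15) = (w - 5)*(w + 1)*(w + 3)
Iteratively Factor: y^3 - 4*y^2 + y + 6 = (y + 1)*(y^2 - 5*y + 6) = (y - 3)*(y + 1)*(y - 2)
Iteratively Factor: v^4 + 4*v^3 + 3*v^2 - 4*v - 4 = (v + 1)*(v^3 + 3*v^2 - 4) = (v + 1)*(v + 2)*(v^2 + v - 2) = (v - 1)*(v + 1)*(v + 2)*(v + 2)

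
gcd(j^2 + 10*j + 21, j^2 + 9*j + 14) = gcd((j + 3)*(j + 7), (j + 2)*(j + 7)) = j + 7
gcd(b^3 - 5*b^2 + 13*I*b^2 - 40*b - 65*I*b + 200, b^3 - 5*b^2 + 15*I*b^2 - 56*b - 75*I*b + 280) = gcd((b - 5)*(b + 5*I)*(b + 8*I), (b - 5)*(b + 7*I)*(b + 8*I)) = b^2 + b*(-5 + 8*I) - 40*I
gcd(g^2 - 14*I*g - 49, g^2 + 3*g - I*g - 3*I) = 1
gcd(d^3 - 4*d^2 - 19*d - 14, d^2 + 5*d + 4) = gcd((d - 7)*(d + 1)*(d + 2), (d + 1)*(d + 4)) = d + 1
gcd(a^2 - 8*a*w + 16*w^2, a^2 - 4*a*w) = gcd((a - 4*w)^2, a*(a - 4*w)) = -a + 4*w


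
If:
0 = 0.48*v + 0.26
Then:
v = -0.54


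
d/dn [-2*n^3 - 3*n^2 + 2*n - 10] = -6*n^2 - 6*n + 2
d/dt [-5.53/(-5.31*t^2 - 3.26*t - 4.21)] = (-58.7286*t - 18.0278)/(5.31*t^2 + 3.26*t + 4.21)^2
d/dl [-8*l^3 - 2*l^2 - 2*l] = -24*l^2 - 4*l - 2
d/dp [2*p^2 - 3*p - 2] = 4*p - 3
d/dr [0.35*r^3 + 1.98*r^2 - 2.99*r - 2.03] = 1.05*r^2 + 3.96*r - 2.99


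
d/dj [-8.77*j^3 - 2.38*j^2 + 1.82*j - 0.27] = -26.31*j^2 - 4.76*j + 1.82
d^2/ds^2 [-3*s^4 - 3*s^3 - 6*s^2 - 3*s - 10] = -36*s^2 - 18*s - 12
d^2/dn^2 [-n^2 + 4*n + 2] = -2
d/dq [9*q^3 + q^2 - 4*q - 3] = 27*q^2 + 2*q - 4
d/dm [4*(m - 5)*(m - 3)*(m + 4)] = 12*m^2 - 32*m - 68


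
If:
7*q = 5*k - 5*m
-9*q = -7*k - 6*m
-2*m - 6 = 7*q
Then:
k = -174/149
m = 8/149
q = -130/149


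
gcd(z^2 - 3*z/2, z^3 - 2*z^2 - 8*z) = z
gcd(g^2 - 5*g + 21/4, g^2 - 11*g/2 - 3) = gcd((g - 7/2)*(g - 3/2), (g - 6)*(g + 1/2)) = 1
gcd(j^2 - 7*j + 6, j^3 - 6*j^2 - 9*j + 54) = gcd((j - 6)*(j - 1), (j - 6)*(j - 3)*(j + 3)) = j - 6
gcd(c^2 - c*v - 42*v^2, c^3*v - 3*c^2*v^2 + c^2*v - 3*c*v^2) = 1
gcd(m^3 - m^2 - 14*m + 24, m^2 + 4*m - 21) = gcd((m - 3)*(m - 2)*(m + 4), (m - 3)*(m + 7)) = m - 3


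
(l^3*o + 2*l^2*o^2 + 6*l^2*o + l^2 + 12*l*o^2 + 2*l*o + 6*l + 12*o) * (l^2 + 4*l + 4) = l^5*o + 2*l^4*o^2 + 10*l^4*o + l^4 + 20*l^3*o^2 + 30*l^3*o + 10*l^3 + 56*l^2*o^2 + 44*l^2*o + 28*l^2 + 48*l*o^2 + 56*l*o + 24*l + 48*o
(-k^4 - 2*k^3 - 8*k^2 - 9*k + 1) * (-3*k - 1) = 3*k^5 + 7*k^4 + 26*k^3 + 35*k^2 + 6*k - 1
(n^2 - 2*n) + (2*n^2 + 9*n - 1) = 3*n^2 + 7*n - 1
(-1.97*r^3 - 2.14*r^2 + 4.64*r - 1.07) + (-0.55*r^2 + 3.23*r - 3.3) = -1.97*r^3 - 2.69*r^2 + 7.87*r - 4.37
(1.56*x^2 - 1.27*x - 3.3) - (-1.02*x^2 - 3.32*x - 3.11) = 2.58*x^2 + 2.05*x - 0.19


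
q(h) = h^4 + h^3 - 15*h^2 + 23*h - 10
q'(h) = 4*h^3 + 3*h^2 - 30*h + 23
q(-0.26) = -17.01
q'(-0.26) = 30.93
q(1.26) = -0.31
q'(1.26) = -2.04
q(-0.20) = -15.21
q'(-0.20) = 29.09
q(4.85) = 416.10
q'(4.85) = 404.40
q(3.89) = 140.33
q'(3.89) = 187.15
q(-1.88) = -100.41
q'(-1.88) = 63.42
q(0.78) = -0.34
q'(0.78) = 3.32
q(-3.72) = -163.11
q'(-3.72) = -29.80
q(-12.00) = 16562.00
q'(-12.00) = -6097.00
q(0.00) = -10.00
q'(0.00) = 23.00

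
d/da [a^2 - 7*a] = 2*a - 7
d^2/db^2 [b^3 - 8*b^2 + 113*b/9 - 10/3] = 6*b - 16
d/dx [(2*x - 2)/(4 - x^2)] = 2*(-x^2 + 2*x*(x - 1) + 4)/(x^2 - 4)^2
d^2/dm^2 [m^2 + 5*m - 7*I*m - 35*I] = 2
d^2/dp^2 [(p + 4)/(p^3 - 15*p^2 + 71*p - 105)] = 2*((p + 4)*(3*p^2 - 30*p + 71)^2 + (-3*p^2 + 30*p - 3*(p - 5)*(p + 4) - 71)*(p^3 - 15*p^2 + 71*p - 105))/(p^3 - 15*p^2 + 71*p - 105)^3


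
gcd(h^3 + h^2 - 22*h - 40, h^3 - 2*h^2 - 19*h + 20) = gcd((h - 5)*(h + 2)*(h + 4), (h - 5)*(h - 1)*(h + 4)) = h^2 - h - 20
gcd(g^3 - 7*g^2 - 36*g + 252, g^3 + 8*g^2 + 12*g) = g + 6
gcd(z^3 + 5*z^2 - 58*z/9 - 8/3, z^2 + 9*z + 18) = z + 6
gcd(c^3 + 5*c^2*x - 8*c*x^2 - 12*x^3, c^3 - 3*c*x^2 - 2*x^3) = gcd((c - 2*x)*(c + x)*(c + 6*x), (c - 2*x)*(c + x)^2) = -c^2 + c*x + 2*x^2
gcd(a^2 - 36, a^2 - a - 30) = a - 6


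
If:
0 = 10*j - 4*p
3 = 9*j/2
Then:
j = 2/3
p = 5/3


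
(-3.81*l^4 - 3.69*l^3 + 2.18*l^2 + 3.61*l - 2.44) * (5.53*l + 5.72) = -21.0693*l^5 - 42.1989*l^4 - 9.0514*l^3 + 32.4329*l^2 + 7.156*l - 13.9568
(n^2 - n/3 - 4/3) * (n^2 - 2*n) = n^4 - 7*n^3/3 - 2*n^2/3 + 8*n/3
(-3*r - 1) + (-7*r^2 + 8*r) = -7*r^2 + 5*r - 1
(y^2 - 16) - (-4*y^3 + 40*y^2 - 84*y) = 4*y^3 - 39*y^2 + 84*y - 16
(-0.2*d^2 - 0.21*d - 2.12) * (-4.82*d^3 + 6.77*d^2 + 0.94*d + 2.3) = 0.964*d^5 - 0.3418*d^4 + 8.6087*d^3 - 15.0098*d^2 - 2.4758*d - 4.876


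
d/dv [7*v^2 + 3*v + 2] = 14*v + 3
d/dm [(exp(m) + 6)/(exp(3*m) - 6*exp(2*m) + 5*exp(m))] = 2*(-exp(3*m) - 6*exp(2*m) + 36*exp(m) - 15)*exp(-m)/(exp(4*m) - 12*exp(3*m) + 46*exp(2*m) - 60*exp(m) + 25)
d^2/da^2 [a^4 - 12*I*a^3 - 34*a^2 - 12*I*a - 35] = 12*a^2 - 72*I*a - 68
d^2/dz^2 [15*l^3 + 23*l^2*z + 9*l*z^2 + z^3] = 18*l + 6*z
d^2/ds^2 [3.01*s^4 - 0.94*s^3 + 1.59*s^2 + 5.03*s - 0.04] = 36.12*s^2 - 5.64*s + 3.18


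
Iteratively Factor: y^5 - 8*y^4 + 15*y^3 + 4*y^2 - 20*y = (y)*(y^4 - 8*y^3 + 15*y^2 + 4*y - 20) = y*(y - 5)*(y^3 - 3*y^2 + 4) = y*(y - 5)*(y - 2)*(y^2 - y - 2) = y*(y - 5)*(y - 2)*(y + 1)*(y - 2)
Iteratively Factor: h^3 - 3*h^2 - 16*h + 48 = (h - 3)*(h^2 - 16) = (h - 3)*(h + 4)*(h - 4)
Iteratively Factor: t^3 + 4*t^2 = (t)*(t^2 + 4*t) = t^2*(t + 4)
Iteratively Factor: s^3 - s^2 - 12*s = (s)*(s^2 - s - 12) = s*(s - 4)*(s + 3)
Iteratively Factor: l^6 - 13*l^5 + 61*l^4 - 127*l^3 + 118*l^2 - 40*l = (l - 1)*(l^5 - 12*l^4 + 49*l^3 - 78*l^2 + 40*l) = (l - 5)*(l - 1)*(l^4 - 7*l^3 + 14*l^2 - 8*l) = (l - 5)*(l - 1)^2*(l^3 - 6*l^2 + 8*l) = l*(l - 5)*(l - 1)^2*(l^2 - 6*l + 8) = l*(l - 5)*(l - 2)*(l - 1)^2*(l - 4)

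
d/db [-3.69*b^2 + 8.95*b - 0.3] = 8.95 - 7.38*b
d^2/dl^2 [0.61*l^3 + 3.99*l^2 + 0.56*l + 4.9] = 3.66*l + 7.98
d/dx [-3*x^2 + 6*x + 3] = 6 - 6*x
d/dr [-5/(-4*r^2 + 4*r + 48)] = 5*(1 - 2*r)/(4*(-r^2 + r + 12)^2)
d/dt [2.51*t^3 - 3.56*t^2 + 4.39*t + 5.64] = 7.53*t^2 - 7.12*t + 4.39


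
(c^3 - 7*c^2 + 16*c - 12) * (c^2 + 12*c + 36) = c^5 + 5*c^4 - 32*c^3 - 72*c^2 + 432*c - 432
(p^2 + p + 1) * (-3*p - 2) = -3*p^3 - 5*p^2 - 5*p - 2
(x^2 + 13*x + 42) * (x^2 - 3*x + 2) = x^4 + 10*x^3 + 5*x^2 - 100*x + 84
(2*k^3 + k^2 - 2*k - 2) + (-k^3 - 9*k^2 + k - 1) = k^3 - 8*k^2 - k - 3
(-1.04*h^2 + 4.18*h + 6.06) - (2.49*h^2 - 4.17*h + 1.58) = -3.53*h^2 + 8.35*h + 4.48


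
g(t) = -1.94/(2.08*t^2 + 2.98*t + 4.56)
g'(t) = -1.94*(-4.16*t - 2.98)/(2.08*t^2 + 2.98*t + 4.56)^2 = (8.0704*t + 5.7812)/(2.08*t^2 + 2.98*t + 4.56)^2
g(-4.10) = -0.07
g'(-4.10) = -0.04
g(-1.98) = -0.28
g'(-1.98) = -0.22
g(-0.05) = -0.44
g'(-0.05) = 0.28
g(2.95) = -0.06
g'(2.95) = 0.03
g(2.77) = -0.07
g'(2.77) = 0.03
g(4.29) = -0.03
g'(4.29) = 0.01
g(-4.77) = -0.05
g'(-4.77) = -0.02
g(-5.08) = -0.05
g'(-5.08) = -0.02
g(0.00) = -0.43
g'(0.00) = 0.28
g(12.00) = -0.01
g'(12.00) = 0.00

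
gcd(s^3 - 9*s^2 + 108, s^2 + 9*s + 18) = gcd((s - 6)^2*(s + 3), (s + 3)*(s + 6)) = s + 3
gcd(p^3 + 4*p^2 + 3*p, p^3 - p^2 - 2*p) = p^2 + p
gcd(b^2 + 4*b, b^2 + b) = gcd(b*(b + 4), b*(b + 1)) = b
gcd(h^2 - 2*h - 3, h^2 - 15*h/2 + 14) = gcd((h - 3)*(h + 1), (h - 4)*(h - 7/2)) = 1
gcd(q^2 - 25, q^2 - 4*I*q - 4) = 1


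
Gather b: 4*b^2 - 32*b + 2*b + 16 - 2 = 4*b^2 - 30*b + 14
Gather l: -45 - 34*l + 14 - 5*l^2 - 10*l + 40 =-5*l^2 - 44*l + 9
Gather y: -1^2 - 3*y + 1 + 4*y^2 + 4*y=4*y^2 + y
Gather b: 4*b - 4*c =4*b - 4*c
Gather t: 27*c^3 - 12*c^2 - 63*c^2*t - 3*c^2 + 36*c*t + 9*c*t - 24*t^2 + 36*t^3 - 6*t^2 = 27*c^3 - 15*c^2 + 36*t^3 - 30*t^2 + t*(-63*c^2 + 45*c)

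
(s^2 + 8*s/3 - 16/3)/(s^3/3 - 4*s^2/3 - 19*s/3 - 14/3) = (-3*s^2 - 8*s + 16)/(-s^3 + 4*s^2 + 19*s + 14)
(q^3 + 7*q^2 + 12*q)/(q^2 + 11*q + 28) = q*(q + 3)/(q + 7)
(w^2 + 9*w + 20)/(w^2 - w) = (w^2 + 9*w + 20)/(w*(w - 1))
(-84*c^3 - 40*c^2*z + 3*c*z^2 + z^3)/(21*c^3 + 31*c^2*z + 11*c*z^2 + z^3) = (-12*c^2 - 4*c*z + z^2)/(3*c^2 + 4*c*z + z^2)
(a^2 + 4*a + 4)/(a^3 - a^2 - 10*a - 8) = (a + 2)/(a^2 - 3*a - 4)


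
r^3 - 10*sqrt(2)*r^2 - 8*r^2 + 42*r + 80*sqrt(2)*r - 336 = (r - 8)*(r - 7*sqrt(2))*(r - 3*sqrt(2))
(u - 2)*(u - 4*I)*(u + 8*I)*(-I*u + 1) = -I*u^4 + 5*u^3 + 2*I*u^3 - 10*u^2 - 28*I*u^2 + 32*u + 56*I*u - 64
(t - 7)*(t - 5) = t^2 - 12*t + 35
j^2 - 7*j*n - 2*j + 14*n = (j - 2)*(j - 7*n)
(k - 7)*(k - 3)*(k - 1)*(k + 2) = k^4 - 9*k^3 + 9*k^2 + 41*k - 42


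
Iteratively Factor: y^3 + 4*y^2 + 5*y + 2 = (y + 1)*(y^2 + 3*y + 2) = (y + 1)^2*(y + 2)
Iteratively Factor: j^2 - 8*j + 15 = (j - 5)*(j - 3)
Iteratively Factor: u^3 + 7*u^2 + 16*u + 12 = (u + 2)*(u^2 + 5*u + 6) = (u + 2)^2*(u + 3)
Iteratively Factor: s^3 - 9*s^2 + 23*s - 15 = (s - 1)*(s^2 - 8*s + 15) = (s - 5)*(s - 1)*(s - 3)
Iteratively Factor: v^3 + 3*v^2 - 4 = (v - 1)*(v^2 + 4*v + 4) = (v - 1)*(v + 2)*(v + 2)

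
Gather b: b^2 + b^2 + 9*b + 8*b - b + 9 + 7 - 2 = 2*b^2 + 16*b + 14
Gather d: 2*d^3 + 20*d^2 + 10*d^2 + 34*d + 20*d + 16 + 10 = 2*d^3 + 30*d^2 + 54*d + 26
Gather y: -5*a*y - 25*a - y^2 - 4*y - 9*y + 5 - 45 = -25*a - y^2 + y*(-5*a - 13) - 40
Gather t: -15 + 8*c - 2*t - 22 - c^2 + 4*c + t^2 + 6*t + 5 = -c^2 + 12*c + t^2 + 4*t - 32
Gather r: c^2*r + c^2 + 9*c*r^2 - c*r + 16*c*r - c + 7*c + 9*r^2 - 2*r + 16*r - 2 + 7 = c^2 + 6*c + r^2*(9*c + 9) + r*(c^2 + 15*c + 14) + 5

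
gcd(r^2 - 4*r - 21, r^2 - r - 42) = r - 7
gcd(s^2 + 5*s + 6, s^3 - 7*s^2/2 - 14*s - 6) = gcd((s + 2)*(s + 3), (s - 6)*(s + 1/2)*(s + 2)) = s + 2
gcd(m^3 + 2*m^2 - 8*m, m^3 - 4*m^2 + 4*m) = m^2 - 2*m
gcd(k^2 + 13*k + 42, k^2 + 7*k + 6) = k + 6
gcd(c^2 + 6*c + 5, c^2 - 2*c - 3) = c + 1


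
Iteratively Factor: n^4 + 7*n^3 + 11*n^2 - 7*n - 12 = (n - 1)*(n^3 + 8*n^2 + 19*n + 12) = (n - 1)*(n + 4)*(n^2 + 4*n + 3) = (n - 1)*(n + 1)*(n + 4)*(n + 3)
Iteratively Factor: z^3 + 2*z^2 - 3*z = (z - 1)*(z^2 + 3*z) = (z - 1)*(z + 3)*(z)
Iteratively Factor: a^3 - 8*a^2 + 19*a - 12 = (a - 4)*(a^2 - 4*a + 3) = (a - 4)*(a - 1)*(a - 3)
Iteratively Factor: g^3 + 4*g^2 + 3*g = (g)*(g^2 + 4*g + 3) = g*(g + 3)*(g + 1)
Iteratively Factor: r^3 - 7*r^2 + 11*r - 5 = (r - 1)*(r^2 - 6*r + 5) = (r - 1)^2*(r - 5)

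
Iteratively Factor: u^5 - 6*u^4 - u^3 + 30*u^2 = (u)*(u^4 - 6*u^3 - u^2 + 30*u) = u^2*(u^3 - 6*u^2 - u + 30) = u^2*(u + 2)*(u^2 - 8*u + 15) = u^2*(u - 5)*(u + 2)*(u - 3)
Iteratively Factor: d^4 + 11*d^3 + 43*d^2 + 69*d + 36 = (d + 3)*(d^3 + 8*d^2 + 19*d + 12) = (d + 3)^2*(d^2 + 5*d + 4) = (d + 1)*(d + 3)^2*(d + 4)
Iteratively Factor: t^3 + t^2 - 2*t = (t - 1)*(t^2 + 2*t) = t*(t - 1)*(t + 2)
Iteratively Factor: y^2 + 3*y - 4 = (y + 4)*(y - 1)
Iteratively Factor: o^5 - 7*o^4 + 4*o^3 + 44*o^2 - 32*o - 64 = (o + 2)*(o^4 - 9*o^3 + 22*o^2 - 32) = (o - 4)*(o + 2)*(o^3 - 5*o^2 + 2*o + 8) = (o - 4)^2*(o + 2)*(o^2 - o - 2) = (o - 4)^2*(o - 2)*(o + 2)*(o + 1)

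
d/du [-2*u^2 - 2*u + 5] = -4*u - 2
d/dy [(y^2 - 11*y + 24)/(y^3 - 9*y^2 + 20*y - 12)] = (-y^4 + 22*y^3 - 151*y^2 + 408*y - 348)/(y^6 - 18*y^5 + 121*y^4 - 384*y^3 + 616*y^2 - 480*y + 144)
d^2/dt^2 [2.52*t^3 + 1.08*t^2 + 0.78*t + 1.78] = 15.12*t + 2.16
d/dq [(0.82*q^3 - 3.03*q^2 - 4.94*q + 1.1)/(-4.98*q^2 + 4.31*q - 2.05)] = (-4.0836*q^4 + 7.0684*q^3 - 42.7035*q^2 + 23.379*q + 5.386)/(24.8004*q^4 - 42.9276*q^3 + 38.9941*q^2 - 17.671*q + 4.2025)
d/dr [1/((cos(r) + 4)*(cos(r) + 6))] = 2*(cos(r) + 5)*sin(r)/((cos(r) + 4)^2*(cos(r) + 6)^2)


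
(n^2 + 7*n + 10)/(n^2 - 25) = (n + 2)/(n - 5)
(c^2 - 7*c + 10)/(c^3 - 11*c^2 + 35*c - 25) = (c - 2)/(c^2 - 6*c + 5)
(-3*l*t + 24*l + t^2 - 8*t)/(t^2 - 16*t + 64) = (-3*l + t)/(t - 8)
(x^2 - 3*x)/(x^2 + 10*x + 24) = x*(x - 3)/(x^2 + 10*x + 24)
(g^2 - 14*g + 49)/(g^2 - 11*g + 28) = (g - 7)/(g - 4)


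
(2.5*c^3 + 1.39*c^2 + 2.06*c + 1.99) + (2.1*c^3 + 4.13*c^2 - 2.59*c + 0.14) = 4.6*c^3 + 5.52*c^2 - 0.53*c + 2.13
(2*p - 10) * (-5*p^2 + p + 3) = -10*p^3 + 52*p^2 - 4*p - 30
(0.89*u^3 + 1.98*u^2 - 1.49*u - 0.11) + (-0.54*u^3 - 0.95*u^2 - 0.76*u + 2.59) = 0.35*u^3 + 1.03*u^2 - 2.25*u + 2.48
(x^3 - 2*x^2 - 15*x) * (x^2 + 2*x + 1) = x^5 - 18*x^3 - 32*x^2 - 15*x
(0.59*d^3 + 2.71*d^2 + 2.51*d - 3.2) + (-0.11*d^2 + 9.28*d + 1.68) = 0.59*d^3 + 2.6*d^2 + 11.79*d - 1.52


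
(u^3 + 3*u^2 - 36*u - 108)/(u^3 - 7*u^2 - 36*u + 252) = (u + 3)/(u - 7)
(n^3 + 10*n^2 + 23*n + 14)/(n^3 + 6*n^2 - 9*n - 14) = (n + 2)/(n - 2)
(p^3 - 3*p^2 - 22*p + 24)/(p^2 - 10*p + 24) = (p^2 + 3*p - 4)/(p - 4)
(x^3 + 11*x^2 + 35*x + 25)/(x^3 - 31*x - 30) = (x + 5)/(x - 6)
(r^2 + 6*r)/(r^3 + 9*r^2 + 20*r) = (r + 6)/(r^2 + 9*r + 20)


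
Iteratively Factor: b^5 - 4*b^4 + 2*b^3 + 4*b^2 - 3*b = (b - 1)*(b^4 - 3*b^3 - b^2 + 3*b) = (b - 1)^2*(b^3 - 2*b^2 - 3*b) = (b - 1)^2*(b + 1)*(b^2 - 3*b) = b*(b - 1)^2*(b + 1)*(b - 3)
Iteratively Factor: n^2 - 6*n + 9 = (n - 3)*(n - 3)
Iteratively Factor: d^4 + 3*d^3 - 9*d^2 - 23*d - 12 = (d + 1)*(d^3 + 2*d^2 - 11*d - 12) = (d + 1)^2*(d^2 + d - 12) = (d + 1)^2*(d + 4)*(d - 3)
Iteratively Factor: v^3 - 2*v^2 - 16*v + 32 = (v - 2)*(v^2 - 16) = (v - 4)*(v - 2)*(v + 4)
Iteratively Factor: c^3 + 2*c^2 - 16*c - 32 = (c - 4)*(c^2 + 6*c + 8) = (c - 4)*(c + 4)*(c + 2)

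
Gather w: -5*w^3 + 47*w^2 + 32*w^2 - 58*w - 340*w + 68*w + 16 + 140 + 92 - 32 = -5*w^3 + 79*w^2 - 330*w + 216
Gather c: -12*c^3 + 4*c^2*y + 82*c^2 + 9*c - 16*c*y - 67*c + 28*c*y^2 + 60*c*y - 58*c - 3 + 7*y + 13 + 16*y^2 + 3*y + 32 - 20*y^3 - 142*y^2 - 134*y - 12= -12*c^3 + c^2*(4*y + 82) + c*(28*y^2 + 44*y - 116) - 20*y^3 - 126*y^2 - 124*y + 30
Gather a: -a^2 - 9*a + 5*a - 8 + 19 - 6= -a^2 - 4*a + 5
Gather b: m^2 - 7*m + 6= m^2 - 7*m + 6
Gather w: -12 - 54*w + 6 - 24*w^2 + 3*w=-24*w^2 - 51*w - 6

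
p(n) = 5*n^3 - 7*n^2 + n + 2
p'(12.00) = 1993.00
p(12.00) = 7646.00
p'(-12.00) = 2329.00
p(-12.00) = -9658.00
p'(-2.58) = 136.97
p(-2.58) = -133.04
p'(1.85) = 26.44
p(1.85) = 11.55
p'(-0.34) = 7.49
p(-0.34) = 0.65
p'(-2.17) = 102.01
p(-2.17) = -84.22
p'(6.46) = 536.53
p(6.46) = 1064.27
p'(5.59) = 391.46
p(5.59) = 662.24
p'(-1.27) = 42.97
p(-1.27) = -20.80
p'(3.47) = 133.03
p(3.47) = 130.09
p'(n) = 15*n^2 - 14*n + 1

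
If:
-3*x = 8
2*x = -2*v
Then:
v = 8/3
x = -8/3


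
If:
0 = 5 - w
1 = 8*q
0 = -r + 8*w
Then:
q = 1/8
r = 40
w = 5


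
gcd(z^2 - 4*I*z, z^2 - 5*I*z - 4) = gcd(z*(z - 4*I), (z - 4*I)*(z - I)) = z - 4*I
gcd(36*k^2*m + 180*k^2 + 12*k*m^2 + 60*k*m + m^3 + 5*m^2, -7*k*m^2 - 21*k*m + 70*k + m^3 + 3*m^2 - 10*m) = m + 5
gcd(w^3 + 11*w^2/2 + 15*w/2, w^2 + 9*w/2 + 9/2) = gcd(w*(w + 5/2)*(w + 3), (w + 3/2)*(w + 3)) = w + 3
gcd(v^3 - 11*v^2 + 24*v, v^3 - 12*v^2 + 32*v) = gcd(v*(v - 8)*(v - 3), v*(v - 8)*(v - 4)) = v^2 - 8*v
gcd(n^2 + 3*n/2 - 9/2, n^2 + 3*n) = n + 3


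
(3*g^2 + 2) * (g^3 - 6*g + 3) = 3*g^5 - 16*g^3 + 9*g^2 - 12*g + 6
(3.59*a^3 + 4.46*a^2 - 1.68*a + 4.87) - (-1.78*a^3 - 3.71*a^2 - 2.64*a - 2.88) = 5.37*a^3 + 8.17*a^2 + 0.96*a + 7.75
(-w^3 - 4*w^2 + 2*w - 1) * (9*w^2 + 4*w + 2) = -9*w^5 - 40*w^4 - 9*w^2 - 2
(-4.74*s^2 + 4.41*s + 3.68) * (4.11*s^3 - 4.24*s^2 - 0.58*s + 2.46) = -19.4814*s^5 + 38.2227*s^4 - 0.824400000000001*s^3 - 29.8214*s^2 + 8.7142*s + 9.0528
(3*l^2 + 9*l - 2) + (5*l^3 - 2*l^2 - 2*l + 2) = 5*l^3 + l^2 + 7*l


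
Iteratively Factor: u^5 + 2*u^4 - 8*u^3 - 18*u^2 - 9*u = (u + 1)*(u^4 + u^3 - 9*u^2 - 9*u) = u*(u + 1)*(u^3 + u^2 - 9*u - 9) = u*(u + 1)*(u + 3)*(u^2 - 2*u - 3) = u*(u + 1)^2*(u + 3)*(u - 3)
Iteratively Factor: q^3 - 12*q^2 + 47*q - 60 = (q - 3)*(q^2 - 9*q + 20) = (q - 5)*(q - 3)*(q - 4)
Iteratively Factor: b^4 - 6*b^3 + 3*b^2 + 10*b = (b + 1)*(b^3 - 7*b^2 + 10*b) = b*(b + 1)*(b^2 - 7*b + 10) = b*(b - 5)*(b + 1)*(b - 2)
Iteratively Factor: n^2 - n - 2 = (n + 1)*(n - 2)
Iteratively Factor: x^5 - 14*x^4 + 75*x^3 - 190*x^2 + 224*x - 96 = (x - 3)*(x^4 - 11*x^3 + 42*x^2 - 64*x + 32) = (x - 4)*(x - 3)*(x^3 - 7*x^2 + 14*x - 8) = (x - 4)*(x - 3)*(x - 2)*(x^2 - 5*x + 4) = (x - 4)*(x - 3)*(x - 2)*(x - 1)*(x - 4)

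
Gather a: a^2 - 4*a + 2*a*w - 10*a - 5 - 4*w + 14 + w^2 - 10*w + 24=a^2 + a*(2*w - 14) + w^2 - 14*w + 33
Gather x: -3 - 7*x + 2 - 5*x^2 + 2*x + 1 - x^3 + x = -x^3 - 5*x^2 - 4*x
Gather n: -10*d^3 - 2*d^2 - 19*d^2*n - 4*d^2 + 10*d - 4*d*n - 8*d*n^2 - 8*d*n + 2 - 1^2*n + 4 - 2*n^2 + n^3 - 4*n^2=-10*d^3 - 6*d^2 + 10*d + n^3 + n^2*(-8*d - 6) + n*(-19*d^2 - 12*d - 1) + 6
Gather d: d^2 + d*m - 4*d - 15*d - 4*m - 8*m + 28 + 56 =d^2 + d*(m - 19) - 12*m + 84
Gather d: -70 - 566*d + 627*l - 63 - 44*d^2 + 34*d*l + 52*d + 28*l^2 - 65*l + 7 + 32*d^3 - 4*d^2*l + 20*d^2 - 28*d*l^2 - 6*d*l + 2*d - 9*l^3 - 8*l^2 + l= 32*d^3 + d^2*(-4*l - 24) + d*(-28*l^2 + 28*l - 512) - 9*l^3 + 20*l^2 + 563*l - 126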